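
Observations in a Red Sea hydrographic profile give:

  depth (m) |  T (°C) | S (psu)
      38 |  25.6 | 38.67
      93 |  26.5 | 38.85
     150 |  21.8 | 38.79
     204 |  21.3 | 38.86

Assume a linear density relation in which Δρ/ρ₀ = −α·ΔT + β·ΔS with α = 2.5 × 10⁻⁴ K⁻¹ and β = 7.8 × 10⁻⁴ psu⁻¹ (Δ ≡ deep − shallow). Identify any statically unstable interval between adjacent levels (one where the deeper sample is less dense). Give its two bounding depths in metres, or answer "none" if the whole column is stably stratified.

38–93 m

Evaluate Δρ/ρ₀ = −αΔT + βΔS across each adjacent pair:
  38–93 m: −αΔT+βΔS = −(2.5 × 10⁻⁴)(+0.9)+(7.8 × 10⁻⁴)(+0.18) = -8.5 × 10⁻⁵ → UNSTABLE
  93–150 m: −αΔT+βΔS = −(2.5 × 10⁻⁴)(-4.7)+(7.8 × 10⁻⁴)(-0.06) = 1.1 × 10⁻³ → stable
  150–204 m: −αΔT+βΔS = −(2.5 × 10⁻⁴)(-0.5)+(7.8 × 10⁻⁴)(+0.07) = 1.8 × 10⁻⁴ → stable
The 38–93 m interval has Δρ < 0: lighter water underlies denser water.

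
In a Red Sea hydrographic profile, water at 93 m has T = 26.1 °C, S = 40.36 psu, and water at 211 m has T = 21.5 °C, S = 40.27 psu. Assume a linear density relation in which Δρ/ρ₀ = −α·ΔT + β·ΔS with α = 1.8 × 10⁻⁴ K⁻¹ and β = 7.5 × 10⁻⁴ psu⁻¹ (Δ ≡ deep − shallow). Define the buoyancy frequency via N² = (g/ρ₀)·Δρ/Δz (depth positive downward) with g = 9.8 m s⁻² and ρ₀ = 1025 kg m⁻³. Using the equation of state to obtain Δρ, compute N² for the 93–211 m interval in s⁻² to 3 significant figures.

6.32 × 10⁻⁵ s⁻²

ΔT = -4.6 K, ΔS = -0.09 psu (deep − shallow).
Δρ/ρ₀ = −αΔT + βΔS = 8.28 × 10⁻⁴ − 6.75 × 10⁻⁵ = 7.605 × 10⁻⁴, so Δρ ≈ 0.7795 kg m⁻³.
N² = (g/ρ₀)·Δρ/Δz = g·(Δρ/ρ₀)/Δz = 9.8 × 7.605 × 10⁻⁴ / 118 = 6.3160 × 10⁻⁵ s⁻² ≈ 6.32 × 10⁻⁵ s⁻².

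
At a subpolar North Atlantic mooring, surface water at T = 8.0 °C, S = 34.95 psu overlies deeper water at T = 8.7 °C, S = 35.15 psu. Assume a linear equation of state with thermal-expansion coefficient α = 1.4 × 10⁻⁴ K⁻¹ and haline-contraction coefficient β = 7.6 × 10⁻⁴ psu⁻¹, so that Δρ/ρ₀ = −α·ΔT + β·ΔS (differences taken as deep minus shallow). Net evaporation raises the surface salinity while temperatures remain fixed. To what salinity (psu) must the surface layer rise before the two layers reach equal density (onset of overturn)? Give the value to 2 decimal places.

35.02 psu

Neutral buoyancy requires −α(T_deep − T_surf) + β(S_deep − S_surf′) = 0.
S_surf′ = S_deep − (α/β)·ΔT = 35.15 − (1.4 × 10⁻⁴/7.6 × 10⁻⁴)·(+0.7) = 35.0211 psu.
Increase required: 35.0211 − 34.95 = 0.0711 psu.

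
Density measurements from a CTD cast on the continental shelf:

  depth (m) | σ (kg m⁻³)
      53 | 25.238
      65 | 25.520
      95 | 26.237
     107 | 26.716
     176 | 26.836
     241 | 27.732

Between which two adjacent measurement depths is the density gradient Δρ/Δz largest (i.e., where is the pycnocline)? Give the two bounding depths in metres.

95–107 m

Compute the density gradient over each adjacent pair:
  53–65 m: Δρ/Δz = 0.282/12 = 0.023 kg m⁻⁴
  65–95 m: Δρ/Δz = 0.717/30 = 0.024 kg m⁻⁴
  95–107 m: Δρ/Δz = 0.479/12 = 0.040 kg m⁻⁴
  107–176 m: Δρ/Δz = 0.120/69 = 1.7 × 10⁻³ kg m⁻⁴
  176–241 m: Δρ/Δz = 0.896/65 = 0.014 kg m⁻⁴
The largest gradient is in the 95–107 m interval — the pycnocline.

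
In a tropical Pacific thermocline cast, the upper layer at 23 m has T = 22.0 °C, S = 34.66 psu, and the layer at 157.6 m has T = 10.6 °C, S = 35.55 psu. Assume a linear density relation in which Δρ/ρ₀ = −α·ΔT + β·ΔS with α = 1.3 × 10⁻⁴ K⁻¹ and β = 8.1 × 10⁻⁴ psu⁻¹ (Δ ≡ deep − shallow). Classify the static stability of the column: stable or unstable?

ΔT = 10.6 − 22.0 = -11.4 K and ΔS = 35.55 − 34.66 = +0.89 psu (deep − shallow).
−αΔT = 1.482 × 10⁻³; βΔS = 7.209 × 10⁻⁴; sum Δρ/ρ₀ = 2.2029 × 10⁻³.
Δρ/ρ₀ > 0, so Δρ > 0: deeper water is denser → statically stable.

stable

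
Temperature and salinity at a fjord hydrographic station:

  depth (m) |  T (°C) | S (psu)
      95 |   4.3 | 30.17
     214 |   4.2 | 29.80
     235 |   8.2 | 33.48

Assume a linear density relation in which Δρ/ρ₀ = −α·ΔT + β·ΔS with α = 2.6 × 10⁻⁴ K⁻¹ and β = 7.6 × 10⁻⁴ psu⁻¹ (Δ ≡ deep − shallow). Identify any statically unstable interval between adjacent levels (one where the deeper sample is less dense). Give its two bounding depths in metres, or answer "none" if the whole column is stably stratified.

95–214 m

Evaluate Δρ/ρ₀ = −αΔT + βΔS across each adjacent pair:
  95–214 m: −αΔT+βΔS = −(2.6 × 10⁻⁴)(-0.1)+(7.6 × 10⁻⁴)(-0.37) = -2.6 × 10⁻⁴ → UNSTABLE
  214–235 m: −αΔT+βΔS = −(2.6 × 10⁻⁴)(+4.0)+(7.6 × 10⁻⁴)(+3.68) = 1.8 × 10⁻³ → stable
The 95–214 m interval has Δρ < 0: lighter water underlies denser water.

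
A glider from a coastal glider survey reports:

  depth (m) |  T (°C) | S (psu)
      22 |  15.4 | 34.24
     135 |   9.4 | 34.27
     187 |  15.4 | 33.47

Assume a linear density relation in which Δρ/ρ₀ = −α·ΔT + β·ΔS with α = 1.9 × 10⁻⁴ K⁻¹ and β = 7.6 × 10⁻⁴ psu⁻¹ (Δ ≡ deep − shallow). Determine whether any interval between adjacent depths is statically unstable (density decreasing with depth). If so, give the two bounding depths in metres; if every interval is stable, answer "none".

Evaluate Δρ/ρ₀ = −αΔT + βΔS across each adjacent pair:
  22–135 m: −αΔT+βΔS = −(1.9 × 10⁻⁴)(-6.0)+(7.6 × 10⁻⁴)(+0.03) = 1.2 × 10⁻³ → stable
  135–187 m: −αΔT+βΔS = −(1.9 × 10⁻⁴)(+6.0)+(7.6 × 10⁻⁴)(-0.80) = -1.7 × 10⁻³ → UNSTABLE
The 135–187 m interval has Δρ < 0: lighter water underlies denser water.

135–187 m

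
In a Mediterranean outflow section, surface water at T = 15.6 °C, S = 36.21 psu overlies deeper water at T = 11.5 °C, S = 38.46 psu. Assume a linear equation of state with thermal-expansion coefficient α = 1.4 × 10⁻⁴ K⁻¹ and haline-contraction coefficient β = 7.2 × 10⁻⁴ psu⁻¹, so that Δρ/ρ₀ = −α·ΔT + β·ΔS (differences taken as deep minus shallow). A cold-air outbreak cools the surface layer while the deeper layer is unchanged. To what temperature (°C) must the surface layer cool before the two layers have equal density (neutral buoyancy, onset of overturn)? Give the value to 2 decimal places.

-0.07 °C

Neutral buoyancy requires Δρ = 0, i.e. −α(T_deep − T_surf′) + β(S_deep − S_surf) = 0.
T_surf′ = T_deep − (β/α)·ΔS = 11.5 − (7.2 × 10⁻⁴/1.4 × 10⁻⁴)·(+2.25) = -0.0714 °C.
Cooling required: 15.6 − (-0.0714) = 15.6714 °C.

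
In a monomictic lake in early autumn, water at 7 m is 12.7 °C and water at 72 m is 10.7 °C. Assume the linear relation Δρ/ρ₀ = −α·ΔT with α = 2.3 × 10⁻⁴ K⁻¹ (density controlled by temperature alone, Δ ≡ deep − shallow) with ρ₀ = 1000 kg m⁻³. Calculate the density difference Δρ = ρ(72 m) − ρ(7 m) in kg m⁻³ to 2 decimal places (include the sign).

+0.46 kg m⁻³

ΔT = -2.0 K, Δρ/ρ₀ = −αΔT = 4.60 × 10⁻⁴.
Δρ = 1000 × (4.60 × 10⁻⁴) = +0.46 kg m⁻³.
Positive Δρ: denser below, stable.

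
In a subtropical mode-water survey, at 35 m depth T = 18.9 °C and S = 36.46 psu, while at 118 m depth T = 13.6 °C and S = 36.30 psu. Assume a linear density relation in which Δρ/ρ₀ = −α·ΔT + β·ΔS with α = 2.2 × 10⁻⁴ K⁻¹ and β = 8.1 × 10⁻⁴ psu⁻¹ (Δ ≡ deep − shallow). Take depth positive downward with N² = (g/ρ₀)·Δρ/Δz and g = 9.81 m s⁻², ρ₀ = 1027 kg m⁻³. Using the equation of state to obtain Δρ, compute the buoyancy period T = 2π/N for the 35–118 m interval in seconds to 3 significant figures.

ΔT = -5.3 K, ΔS = -0.16 psu (deep − shallow).
Δρ/ρ₀ = −αΔT + βΔS = 1.166 × 10⁻³ − 1.296 × 10⁻⁴ = 1.0364 × 10⁻³, so Δρ ≈ 1.064 kg m⁻³.
N² = (g/ρ₀)·Δρ/Δz = g·(Δρ/ρ₀)/Δz = 9.81 × 1.0364 × 10⁻³ / 83 = 1.2249 × 10⁻⁴ s⁻².
N = √(1.2249 × 10⁻⁴) = 0.011068 rad s⁻¹ → T = 2π/N = 567.69 s ≈ 568 s.

568 s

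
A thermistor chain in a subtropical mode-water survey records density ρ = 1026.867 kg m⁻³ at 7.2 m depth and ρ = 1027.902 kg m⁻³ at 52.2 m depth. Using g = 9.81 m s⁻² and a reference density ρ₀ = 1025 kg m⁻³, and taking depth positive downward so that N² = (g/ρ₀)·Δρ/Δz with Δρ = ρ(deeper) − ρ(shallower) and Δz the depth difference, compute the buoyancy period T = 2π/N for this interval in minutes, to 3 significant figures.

7.06 min

Δρ = 1027.902 − 1026.867 = 1.035 kg m⁻³ over Δz = 52.2 − 7.2 = 45 m.
N² = (9.81/1025) × (1.035/45) = 2.2013 × 10⁻⁴ s⁻².
N = √(2.2013 × 10⁻⁴) = 0.014837 rad s⁻¹, so T = 2π/N = 423.48 s = 7.0580 min ≈ 7.06 min.
Since Δρ > 0 the layer is stably stratified.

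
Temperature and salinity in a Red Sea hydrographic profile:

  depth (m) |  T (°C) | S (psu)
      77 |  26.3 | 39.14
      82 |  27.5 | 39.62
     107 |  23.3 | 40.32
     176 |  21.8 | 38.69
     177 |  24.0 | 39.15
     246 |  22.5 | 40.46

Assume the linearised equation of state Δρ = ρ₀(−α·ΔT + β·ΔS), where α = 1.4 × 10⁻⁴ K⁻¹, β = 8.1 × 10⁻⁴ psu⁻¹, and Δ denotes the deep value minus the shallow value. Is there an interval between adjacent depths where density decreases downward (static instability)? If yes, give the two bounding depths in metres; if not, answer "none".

107–176 m

Evaluate Δρ/ρ₀ = −αΔT + βΔS across each adjacent pair:
  77–82 m: −αΔT+βΔS = −(1.4 × 10⁻⁴)(+1.2)+(8.1 × 10⁻⁴)(+0.48) = 2.2 × 10⁻⁴ → stable
  82–107 m: −αΔT+βΔS = −(1.4 × 10⁻⁴)(-4.2)+(8.1 × 10⁻⁴)(+0.70) = 1.2 × 10⁻³ → stable
  107–176 m: −αΔT+βΔS = −(1.4 × 10⁻⁴)(-1.5)+(8.1 × 10⁻⁴)(-1.63) = -1.1 × 10⁻³ → UNSTABLE
  176–177 m: −αΔT+βΔS = −(1.4 × 10⁻⁴)(+2.2)+(8.1 × 10⁻⁴)(+0.46) = 6.5 × 10⁻⁵ → stable
  177–246 m: −αΔT+βΔS = −(1.4 × 10⁻⁴)(-1.5)+(8.1 × 10⁻⁴)(+1.31) = 1.3 × 10⁻³ → stable
The 107–176 m interval has Δρ < 0: lighter water underlies denser water.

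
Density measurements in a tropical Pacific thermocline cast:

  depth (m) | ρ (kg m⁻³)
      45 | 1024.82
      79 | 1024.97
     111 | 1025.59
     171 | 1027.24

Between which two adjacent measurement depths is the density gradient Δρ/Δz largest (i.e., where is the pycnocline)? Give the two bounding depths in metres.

111–171 m

Compute the density gradient over each adjacent pair:
  45–79 m: Δρ/Δz = 0.15/34 = 4.4 × 10⁻³ kg m⁻⁴
  79–111 m: Δρ/Δz = 0.62/32 = 0.019 kg m⁻⁴
  111–171 m: Δρ/Δz = 1.65/60 = 0.028 kg m⁻⁴
The largest gradient is in the 111–171 m interval — the pycnocline.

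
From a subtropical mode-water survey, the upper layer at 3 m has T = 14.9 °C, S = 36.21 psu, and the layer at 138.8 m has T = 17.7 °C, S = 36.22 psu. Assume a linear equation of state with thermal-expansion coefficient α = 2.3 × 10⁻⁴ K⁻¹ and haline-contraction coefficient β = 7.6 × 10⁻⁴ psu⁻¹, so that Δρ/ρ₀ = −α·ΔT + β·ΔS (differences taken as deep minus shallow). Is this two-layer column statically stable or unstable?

ΔT = 17.7 − 14.9 = +2.8 K and ΔS = 36.22 − 36.21 = +0.01 psu (deep − shallow).
−αΔT = -6.44 × 10⁻⁴; βΔS = 7.60 × 10⁻⁶; sum Δρ/ρ₀ = -6.364 × 10⁻⁴.
Δρ/ρ₀ < 0, so Δρ < 0: deeper water is lighter → statically unstable; the column would overturn.

unstable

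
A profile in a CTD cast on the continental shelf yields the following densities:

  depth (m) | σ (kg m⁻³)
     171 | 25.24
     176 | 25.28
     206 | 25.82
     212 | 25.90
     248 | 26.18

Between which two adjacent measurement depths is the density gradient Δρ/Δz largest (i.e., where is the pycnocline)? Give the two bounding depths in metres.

176–206 m

Compute the density gradient over each adjacent pair:
  171–176 m: Δρ/Δz = 0.04/5 = 8.0 × 10⁻³ kg m⁻⁴
  176–206 m: Δρ/Δz = 0.54/30 = 0.018 kg m⁻⁴
  206–212 m: Δρ/Δz = 0.08/6 = 0.013 kg m⁻⁴
  212–248 m: Δρ/Δz = 0.28/36 = 7.8 × 10⁻³ kg m⁻⁴
The largest gradient is in the 176–206 m interval — the pycnocline.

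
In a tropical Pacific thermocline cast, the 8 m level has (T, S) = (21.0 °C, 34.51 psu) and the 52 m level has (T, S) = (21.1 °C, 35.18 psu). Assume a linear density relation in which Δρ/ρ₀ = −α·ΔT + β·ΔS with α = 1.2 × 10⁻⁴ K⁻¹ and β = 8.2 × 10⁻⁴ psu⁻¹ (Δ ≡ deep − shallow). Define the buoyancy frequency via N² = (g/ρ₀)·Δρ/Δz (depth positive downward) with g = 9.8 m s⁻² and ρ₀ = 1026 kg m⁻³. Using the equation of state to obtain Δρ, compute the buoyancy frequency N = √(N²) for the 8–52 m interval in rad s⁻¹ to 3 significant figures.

ΔT = +0.1 K, ΔS = +0.67 psu (deep − shallow).
Δρ/ρ₀ = −αΔT + βΔS = -1.20 × 10⁻⁵ + 5.494 × 10⁻⁴ = 5.374 × 10⁻⁴, so Δρ ≈ 0.5514 kg m⁻³.
N² = (g/ρ₀)·Δρ/Δz = g·(Δρ/ρ₀)/Δz = 9.8 × 5.374 × 10⁻⁴ / 44 = 1.1969 × 10⁻⁴ s⁻².
N = √(1.1969 × 10⁻⁴) = 0.010940 rad s⁻¹ ≈ 0.0109 rad s⁻¹.

0.0109 rad s⁻¹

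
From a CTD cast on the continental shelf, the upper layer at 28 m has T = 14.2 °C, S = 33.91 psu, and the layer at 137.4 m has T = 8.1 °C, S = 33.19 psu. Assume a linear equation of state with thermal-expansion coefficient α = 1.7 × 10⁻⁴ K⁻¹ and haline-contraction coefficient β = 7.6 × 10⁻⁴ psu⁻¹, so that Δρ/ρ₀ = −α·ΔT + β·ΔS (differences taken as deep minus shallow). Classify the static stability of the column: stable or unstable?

ΔT = 8.1 − 14.2 = -6.1 K and ΔS = 33.19 − 33.91 = -0.72 psu (deep − shallow).
−αΔT = 1.037 × 10⁻³; βΔS = -5.472 × 10⁻⁴; sum Δρ/ρ₀ = 4.898 × 10⁻⁴.
Δρ/ρ₀ > 0, so Δρ > 0: deeper water is denser → statically stable.

stable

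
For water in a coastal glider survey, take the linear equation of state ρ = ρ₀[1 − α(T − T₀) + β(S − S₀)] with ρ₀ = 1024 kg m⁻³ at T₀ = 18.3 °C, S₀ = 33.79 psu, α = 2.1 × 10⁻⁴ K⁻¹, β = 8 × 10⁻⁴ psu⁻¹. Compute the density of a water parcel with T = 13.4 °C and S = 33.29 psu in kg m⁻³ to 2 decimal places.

1024.64 kg m⁻³

T − T₀ = -4.9 K, S − S₀ = -0.50 psu.
Bracket = 1 − α·(-4.9) + β·(-0.50) = 1 + (6.29 × 10⁻⁴) = 1.0006290.
ρ = 1024 × 1.0006290 = 1024.64 kg m⁻³.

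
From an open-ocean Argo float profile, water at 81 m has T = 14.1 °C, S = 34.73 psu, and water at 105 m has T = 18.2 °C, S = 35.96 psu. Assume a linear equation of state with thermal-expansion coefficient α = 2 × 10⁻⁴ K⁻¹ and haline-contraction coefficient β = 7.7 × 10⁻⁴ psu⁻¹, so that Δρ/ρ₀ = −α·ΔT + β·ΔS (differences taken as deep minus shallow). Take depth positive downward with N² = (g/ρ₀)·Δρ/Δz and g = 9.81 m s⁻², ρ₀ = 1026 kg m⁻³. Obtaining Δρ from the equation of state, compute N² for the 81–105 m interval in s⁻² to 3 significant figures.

ΔT = +4.1 K, ΔS = +1.23 psu (deep − shallow).
Δρ/ρ₀ = −αΔT + βΔS = -8.20 × 10⁻⁴ + 9.471 × 10⁻⁴ = 1.271 × 10⁻⁴, so Δρ ≈ 0.1304 kg m⁻³.
N² = (g/ρ₀)·Δρ/Δz = g·(Δρ/ρ₀)/Δz = 9.81 × 1.271 × 10⁻⁴ / 24 = 5.1952 × 10⁻⁵ s⁻² ≈ 5.20 × 10⁻⁵ s⁻².

5.20 × 10⁻⁵ s⁻²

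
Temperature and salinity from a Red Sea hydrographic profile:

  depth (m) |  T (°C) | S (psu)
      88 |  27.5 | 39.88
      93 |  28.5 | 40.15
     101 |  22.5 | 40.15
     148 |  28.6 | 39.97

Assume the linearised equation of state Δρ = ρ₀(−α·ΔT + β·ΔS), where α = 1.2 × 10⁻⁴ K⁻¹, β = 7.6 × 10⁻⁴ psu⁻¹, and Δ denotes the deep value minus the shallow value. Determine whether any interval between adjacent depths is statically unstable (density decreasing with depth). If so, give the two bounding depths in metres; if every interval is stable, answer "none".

Evaluate Δρ/ρ₀ = −αΔT + βΔS across each adjacent pair:
  88–93 m: −αΔT+βΔS = −(1.2 × 10⁻⁴)(+1.0)+(7.6 × 10⁻⁴)(+0.27) = 8.5 × 10⁻⁵ → stable
  93–101 m: −αΔT+βΔS = −(1.2 × 10⁻⁴)(-6.0)+(7.6 × 10⁻⁴)(+0.00) = 7.2 × 10⁻⁴ → stable
  101–148 m: −αΔT+βΔS = −(1.2 × 10⁻⁴)(+6.1)+(7.6 × 10⁻⁴)(-0.18) = -8.7 × 10⁻⁴ → UNSTABLE
The 101–148 m interval has Δρ < 0: lighter water underlies denser water.

101–148 m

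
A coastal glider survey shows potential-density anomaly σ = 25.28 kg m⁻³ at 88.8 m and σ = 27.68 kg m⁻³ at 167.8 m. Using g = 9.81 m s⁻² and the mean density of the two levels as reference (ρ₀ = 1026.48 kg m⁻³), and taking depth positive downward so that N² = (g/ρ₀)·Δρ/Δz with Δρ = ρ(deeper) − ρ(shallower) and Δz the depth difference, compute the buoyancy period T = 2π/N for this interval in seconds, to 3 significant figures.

369 s

Δρ = 1027.68 − 1025.28 = 2.40 kg m⁻³ over Δz = 167.8 − 88.8 = 79 m.
N² = (9.81/1026.48) × (2.40/79) = 2.9034 × 10⁻⁴ s⁻².
N = √(2.9034 × 10⁻⁴) = 0.017039 rad s⁻¹, so T = 2π/N = 368.75 s ≈ 369 s.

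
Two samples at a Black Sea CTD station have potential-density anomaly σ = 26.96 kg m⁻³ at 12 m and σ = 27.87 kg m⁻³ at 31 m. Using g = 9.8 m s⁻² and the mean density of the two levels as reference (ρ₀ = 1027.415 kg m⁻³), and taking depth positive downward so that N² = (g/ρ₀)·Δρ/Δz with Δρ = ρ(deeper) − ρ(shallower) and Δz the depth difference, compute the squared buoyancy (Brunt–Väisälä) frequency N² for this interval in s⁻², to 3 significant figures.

4.57 × 10⁻⁴ s⁻²

Δρ = 1027.87 − 1026.96 = 0.91 kg m⁻³ over Δz = 31 − 12 = 19 m.
N² = (9.8/1027.415) × (0.91/19) = 4.5684 × 10⁻⁴ s⁻² ≈ 4.57 × 10⁻⁴ s⁻².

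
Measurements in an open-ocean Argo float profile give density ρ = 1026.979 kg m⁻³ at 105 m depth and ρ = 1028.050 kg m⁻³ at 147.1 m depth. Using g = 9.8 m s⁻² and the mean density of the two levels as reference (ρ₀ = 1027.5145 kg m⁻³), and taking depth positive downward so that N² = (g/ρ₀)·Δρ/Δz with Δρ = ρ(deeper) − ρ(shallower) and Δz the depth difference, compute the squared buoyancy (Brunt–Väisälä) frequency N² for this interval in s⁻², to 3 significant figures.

Δρ = 1028.050 − 1026.979 = 1.071 kg m⁻³ over Δz = 147.1 − 105 = 42.1 m.
N² = (9.8/1027.5145) × (1.071/42.1) = 2.4263 × 10⁻⁴ s⁻² ≈ 2.43 × 10⁻⁴ s⁻².

2.43 × 10⁻⁴ s⁻²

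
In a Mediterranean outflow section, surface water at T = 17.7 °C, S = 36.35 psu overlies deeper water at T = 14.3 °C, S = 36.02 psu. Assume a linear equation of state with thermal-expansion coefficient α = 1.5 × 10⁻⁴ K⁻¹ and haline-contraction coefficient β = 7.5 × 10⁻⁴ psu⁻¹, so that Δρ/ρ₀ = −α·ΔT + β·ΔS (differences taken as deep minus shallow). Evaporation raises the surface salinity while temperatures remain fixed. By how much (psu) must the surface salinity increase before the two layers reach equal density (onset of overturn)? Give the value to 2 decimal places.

Neutral buoyancy requires −α(T_deep − T_surf) + β(S_deep − S_surf′) = 0.
S_surf′ = S_deep − (α/β)·ΔT = 36.02 − (1.5 × 10⁻⁴/7.5 × 10⁻⁴)·(-3.4) = 36.7000 psu.
Increase required: 36.7000 − 36.35 = 0.3500 psu.

0.35 psu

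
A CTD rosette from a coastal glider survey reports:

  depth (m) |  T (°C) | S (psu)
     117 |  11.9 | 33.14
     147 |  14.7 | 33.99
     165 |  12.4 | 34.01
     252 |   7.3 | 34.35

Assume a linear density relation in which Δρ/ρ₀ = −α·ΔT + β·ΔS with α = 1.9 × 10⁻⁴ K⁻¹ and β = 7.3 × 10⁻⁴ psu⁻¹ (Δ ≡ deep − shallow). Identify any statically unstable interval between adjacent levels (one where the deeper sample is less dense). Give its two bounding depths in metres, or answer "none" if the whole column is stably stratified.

none

Evaluate Δρ/ρ₀ = −αΔT + βΔS across each adjacent pair:
  117–147 m: −αΔT+βΔS = −(1.9 × 10⁻⁴)(+2.8)+(7.3 × 10⁻⁴)(+0.85) = 8.8 × 10⁻⁵ → stable
  147–165 m: −αΔT+βΔS = −(1.9 × 10⁻⁴)(-2.3)+(7.3 × 10⁻⁴)(+0.02) = 4.5 × 10⁻⁴ → stable
  165–252 m: −αΔT+βΔS = −(1.9 × 10⁻⁴)(-5.1)+(7.3 × 10⁻⁴)(+0.34) = 1.2 × 10⁻³ → stable
Every interval has Δρ > 0: the column is stably stratified throughout.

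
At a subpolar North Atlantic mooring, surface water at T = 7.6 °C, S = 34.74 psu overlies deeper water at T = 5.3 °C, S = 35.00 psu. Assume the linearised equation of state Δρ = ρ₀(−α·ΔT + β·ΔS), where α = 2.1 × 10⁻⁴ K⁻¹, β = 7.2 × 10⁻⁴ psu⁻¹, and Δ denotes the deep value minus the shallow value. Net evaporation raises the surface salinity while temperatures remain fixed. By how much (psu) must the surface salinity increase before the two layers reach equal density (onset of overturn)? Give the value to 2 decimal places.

Neutral buoyancy requires −α(T_deep − T_surf) + β(S_deep − S_surf′) = 0.
S_surf′ = S_deep − (α/β)·ΔT = 35.00 − (2.1 × 10⁻⁴/7.2 × 10⁻⁴)·(-2.3) = 35.6708 psu.
Increase required: 35.6708 − 34.74 = 0.9308 psu.

0.93 psu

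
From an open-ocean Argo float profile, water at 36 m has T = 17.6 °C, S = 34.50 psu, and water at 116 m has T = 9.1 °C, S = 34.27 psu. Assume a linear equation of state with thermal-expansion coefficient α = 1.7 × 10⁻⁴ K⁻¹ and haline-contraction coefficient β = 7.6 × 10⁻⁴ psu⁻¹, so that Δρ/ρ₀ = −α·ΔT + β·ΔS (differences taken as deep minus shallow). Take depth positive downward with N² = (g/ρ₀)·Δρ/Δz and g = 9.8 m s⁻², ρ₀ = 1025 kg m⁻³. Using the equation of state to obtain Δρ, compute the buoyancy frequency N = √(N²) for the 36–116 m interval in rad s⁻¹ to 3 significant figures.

0.0125 rad s⁻¹

ΔT = -8.5 K, ΔS = -0.23 psu (deep − shallow).
Δρ/ρ₀ = −αΔT + βΔS = 1.445 × 10⁻³ − 1.748 × 10⁻⁴ = 1.2702 × 10⁻³, so Δρ ≈ 1.302 kg m⁻³.
N² = (g/ρ₀)·Δρ/Δz = g·(Δρ/ρ₀)/Δz = 9.8 × 1.2702 × 10⁻³ / 80 = 1.5560 × 10⁻⁴ s⁻².
N = √(1.5560 × 10⁻⁴) = 0.012474 rad s⁻¹ ≈ 0.0125 rad s⁻¹.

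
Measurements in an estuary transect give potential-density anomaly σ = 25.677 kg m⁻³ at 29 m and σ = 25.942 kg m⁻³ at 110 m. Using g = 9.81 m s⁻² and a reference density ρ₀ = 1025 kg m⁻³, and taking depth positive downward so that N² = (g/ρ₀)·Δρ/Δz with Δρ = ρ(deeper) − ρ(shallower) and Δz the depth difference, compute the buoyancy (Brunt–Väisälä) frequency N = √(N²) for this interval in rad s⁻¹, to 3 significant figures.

Δρ = 1025.942 − 1025.677 = 0.265 kg m⁻³ over Δz = 110 − 29 = 81 m.
N² = (9.81/1025) × (0.265/81) = 3.1312 × 10⁻⁵ s⁻².
N = √(3.1312 × 10⁻⁵) = 5.5957 × 10⁻³ rad s⁻¹ ≈ 5.60 × 10⁻³ rad s⁻¹.

5.60 × 10⁻³ rad s⁻¹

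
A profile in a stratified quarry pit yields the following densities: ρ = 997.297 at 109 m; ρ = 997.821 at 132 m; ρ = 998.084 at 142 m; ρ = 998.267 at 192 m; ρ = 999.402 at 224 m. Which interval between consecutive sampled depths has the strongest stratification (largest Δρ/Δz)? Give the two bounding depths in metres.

Compute the density gradient over each adjacent pair:
  109–132 m: Δρ/Δz = 0.524/23 = 0.023 kg m⁻⁴
  132–142 m: Δρ/Δz = 0.263/10 = 0.026 kg m⁻⁴
  142–192 m: Δρ/Δz = 0.183/50 = 3.7 × 10⁻³ kg m⁻⁴
  192–224 m: Δρ/Δz = 1.135/32 = 0.035 kg m⁻⁴
The largest gradient is in the 192–224 m interval — the pycnocline.

192–224 m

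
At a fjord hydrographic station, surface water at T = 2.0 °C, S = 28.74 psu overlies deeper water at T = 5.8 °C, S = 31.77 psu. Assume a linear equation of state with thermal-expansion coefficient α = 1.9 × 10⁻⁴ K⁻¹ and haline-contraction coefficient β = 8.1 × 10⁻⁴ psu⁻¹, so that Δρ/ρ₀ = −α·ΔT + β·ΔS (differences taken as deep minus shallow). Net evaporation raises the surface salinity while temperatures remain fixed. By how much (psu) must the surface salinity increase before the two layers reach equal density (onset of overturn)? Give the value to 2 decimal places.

2.14 psu

Neutral buoyancy requires −α(T_deep − T_surf) + β(S_deep − S_surf′) = 0.
S_surf′ = S_deep − (α/β)·ΔT = 31.77 − (1.9 × 10⁻⁴/8.1 × 10⁻⁴)·(+3.8) = 30.8786 psu.
Increase required: 30.8786 − 28.74 = 2.1386 psu.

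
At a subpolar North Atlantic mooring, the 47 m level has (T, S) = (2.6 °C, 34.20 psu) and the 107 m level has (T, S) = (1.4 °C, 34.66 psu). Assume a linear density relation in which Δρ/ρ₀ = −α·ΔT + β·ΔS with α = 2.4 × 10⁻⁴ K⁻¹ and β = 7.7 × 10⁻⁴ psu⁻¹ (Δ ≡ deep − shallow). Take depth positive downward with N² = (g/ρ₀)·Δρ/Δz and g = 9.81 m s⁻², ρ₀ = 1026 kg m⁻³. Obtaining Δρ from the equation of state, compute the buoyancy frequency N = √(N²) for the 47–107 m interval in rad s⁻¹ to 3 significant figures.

0.0102 rad s⁻¹

ΔT = -1.2 K, ΔS = +0.46 psu (deep − shallow).
Δρ/ρ₀ = −αΔT + βΔS = 2.88 × 10⁻⁴ + 3.542 × 10⁻⁴ = 6.422 × 10⁻⁴, so Δρ ≈ 0.6589 kg m⁻³.
N² = (g/ρ₀)·Δρ/Δz = g·(Δρ/ρ₀)/Δz = 9.81 × 6.422 × 10⁻⁴ / 60 = 1.0500 × 10⁻⁴ s⁻².
N = √(1.0500 × 10⁻⁴) = 0.010247 rad s⁻¹ ≈ 0.0102 rad s⁻¹.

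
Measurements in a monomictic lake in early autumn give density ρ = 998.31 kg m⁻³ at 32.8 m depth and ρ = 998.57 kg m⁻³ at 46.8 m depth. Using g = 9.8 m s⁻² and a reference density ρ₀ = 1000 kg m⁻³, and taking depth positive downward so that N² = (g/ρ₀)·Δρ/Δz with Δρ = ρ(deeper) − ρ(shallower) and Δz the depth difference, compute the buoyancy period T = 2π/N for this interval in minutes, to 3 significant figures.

7.76 min

Δρ = 998.57 − 998.31 = 0.26 kg m⁻³ over Δz = 46.8 − 32.8 = 14 m.
N² = (9.8/1000) × (0.26/14) = 1.8200 × 10⁻⁴ s⁻².
N = √(1.8200 × 10⁻⁴) = 0.013491 rad s⁻¹, so T = 2π/N = 465.73 s = 7.7622 min ≈ 7.76 min.
A positive N² confirms static stability across the interval.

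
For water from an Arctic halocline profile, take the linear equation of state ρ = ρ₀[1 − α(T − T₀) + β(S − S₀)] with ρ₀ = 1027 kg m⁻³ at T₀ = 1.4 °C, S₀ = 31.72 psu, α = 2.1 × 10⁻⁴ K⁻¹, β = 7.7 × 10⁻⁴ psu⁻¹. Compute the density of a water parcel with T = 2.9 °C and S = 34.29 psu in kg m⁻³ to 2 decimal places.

1028.71 kg m⁻³

T − T₀ = +1.5 K, S − S₀ = +2.57 psu.
Bracket = 1 − α·(+1.5) + β·(+2.57) = 1 + (1.6639 × 10⁻³) = 1.0016639.
ρ = 1027 × 1.0016639 = 1028.71 kg m⁻³.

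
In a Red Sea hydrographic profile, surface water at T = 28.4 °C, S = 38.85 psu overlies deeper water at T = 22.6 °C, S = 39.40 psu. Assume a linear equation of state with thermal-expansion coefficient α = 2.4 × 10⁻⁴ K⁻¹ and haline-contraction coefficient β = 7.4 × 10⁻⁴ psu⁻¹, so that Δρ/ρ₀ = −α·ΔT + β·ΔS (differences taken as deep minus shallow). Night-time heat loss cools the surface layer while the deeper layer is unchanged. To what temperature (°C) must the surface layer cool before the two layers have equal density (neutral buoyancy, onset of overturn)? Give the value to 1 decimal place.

20.9 °C

Neutral buoyancy requires Δρ = 0, i.e. −α(T_deep − T_surf′) + β(S_deep − S_surf) = 0.
T_surf′ = T_deep − (β/α)·ΔS = 22.6 − (7.4 × 10⁻⁴/2.4 × 10⁻⁴)·(+0.55) = 20.904 °C.
Cooling required: 28.4 − (20.904) = 7.496 °C.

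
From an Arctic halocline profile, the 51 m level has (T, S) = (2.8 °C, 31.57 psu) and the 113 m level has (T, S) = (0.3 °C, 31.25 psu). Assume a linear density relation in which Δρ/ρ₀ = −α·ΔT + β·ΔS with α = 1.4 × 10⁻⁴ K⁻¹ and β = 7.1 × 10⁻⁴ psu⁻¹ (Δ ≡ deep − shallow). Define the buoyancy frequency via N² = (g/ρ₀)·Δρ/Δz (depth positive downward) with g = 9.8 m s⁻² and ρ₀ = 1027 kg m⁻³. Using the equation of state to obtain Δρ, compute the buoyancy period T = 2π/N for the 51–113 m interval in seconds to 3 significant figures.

1.43 × 10³ s

ΔT = -2.5 K, ΔS = -0.32 psu (deep − shallow).
Δρ/ρ₀ = −αΔT + βΔS = 3.50 × 10⁻⁴ − 2.272 × 10⁻⁴ = 1.228 × 10⁻⁴, so Δρ ≈ 0.1261 kg m⁻³.
N² = (g/ρ₀)·Δρ/Δz = g·(Δρ/ρ₀)/Δz = 9.8 × 1.228 × 10⁻⁴ / 62 = 1.9410 × 10⁻⁵ s⁻².
N = √(1.9410 × 10⁻⁵) = 4.4057 × 10⁻³ rad s⁻¹ → T = 2π/N = 1.4261 × 10³ s ≈ 1.43 × 10³ s.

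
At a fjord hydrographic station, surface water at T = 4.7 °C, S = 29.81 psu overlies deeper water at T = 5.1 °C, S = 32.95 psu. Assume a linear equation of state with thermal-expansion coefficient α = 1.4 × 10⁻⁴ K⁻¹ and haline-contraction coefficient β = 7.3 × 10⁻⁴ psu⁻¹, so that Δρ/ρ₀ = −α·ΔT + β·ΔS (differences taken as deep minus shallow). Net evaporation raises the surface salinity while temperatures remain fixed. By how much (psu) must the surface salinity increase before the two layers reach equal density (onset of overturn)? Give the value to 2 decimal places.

Neutral buoyancy requires −α(T_deep − T_surf) + β(S_deep − S_surf′) = 0.
S_surf′ = S_deep − (α/β)·ΔT = 32.95 − (1.4 × 10⁻⁴/7.3 × 10⁻⁴)·(+0.4) = 32.8733 psu.
Increase required: 32.8733 − 29.81 = 3.0633 psu.

3.06 psu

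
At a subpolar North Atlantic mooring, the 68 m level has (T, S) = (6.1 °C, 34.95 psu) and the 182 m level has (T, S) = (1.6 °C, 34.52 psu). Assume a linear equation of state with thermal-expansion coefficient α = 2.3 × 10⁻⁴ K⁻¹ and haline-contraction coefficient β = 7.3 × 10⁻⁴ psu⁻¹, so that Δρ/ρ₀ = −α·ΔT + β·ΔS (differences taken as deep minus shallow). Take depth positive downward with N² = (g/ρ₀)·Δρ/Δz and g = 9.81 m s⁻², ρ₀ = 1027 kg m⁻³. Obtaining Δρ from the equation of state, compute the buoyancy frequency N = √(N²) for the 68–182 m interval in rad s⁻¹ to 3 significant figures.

ΔT = -4.5 K, ΔS = -0.43 psu (deep − shallow).
Δρ/ρ₀ = −αΔT + βΔS = 1.035 × 10⁻³ − 3.139 × 10⁻⁴ = 7.211 × 10⁻⁴, so Δρ ≈ 0.7406 kg m⁻³.
N² = (g/ρ₀)·Δρ/Δz = g·(Δρ/ρ₀)/Δz = 9.81 × 7.211 × 10⁻⁴ / 114 = 6.2053 × 10⁻⁵ s⁻².
N = √(6.2053 × 10⁻⁵) = 7.8774 × 10⁻³ rad s⁻¹ ≈ 7.88 × 10⁻³ rad s⁻¹.

7.88 × 10⁻³ rad s⁻¹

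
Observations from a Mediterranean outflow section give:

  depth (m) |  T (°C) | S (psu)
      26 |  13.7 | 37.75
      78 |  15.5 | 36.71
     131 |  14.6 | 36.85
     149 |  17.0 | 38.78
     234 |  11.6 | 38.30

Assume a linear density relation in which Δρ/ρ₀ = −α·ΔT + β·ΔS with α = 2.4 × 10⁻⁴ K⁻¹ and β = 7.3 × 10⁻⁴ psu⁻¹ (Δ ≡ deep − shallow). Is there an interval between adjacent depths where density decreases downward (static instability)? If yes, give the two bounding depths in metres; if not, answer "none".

Evaluate Δρ/ρ₀ = −αΔT + βΔS across each adjacent pair:
  26–78 m: −αΔT+βΔS = −(2.4 × 10⁻⁴)(+1.8)+(7.3 × 10⁻⁴)(-1.04) = -1.2 × 10⁻³ → UNSTABLE
  78–131 m: −αΔT+βΔS = −(2.4 × 10⁻⁴)(-0.9)+(7.3 × 10⁻⁴)(+0.14) = 3.2 × 10⁻⁴ → stable
  131–149 m: −αΔT+βΔS = −(2.4 × 10⁻⁴)(+2.4)+(7.3 × 10⁻⁴)(+1.93) = 8.3 × 10⁻⁴ → stable
  149–234 m: −αΔT+βΔS = −(2.4 × 10⁻⁴)(-5.4)+(7.3 × 10⁻⁴)(-0.48) = 9.5 × 10⁻⁴ → stable
The 26–78 m interval has Δρ < 0: lighter water underlies denser water.

26–78 m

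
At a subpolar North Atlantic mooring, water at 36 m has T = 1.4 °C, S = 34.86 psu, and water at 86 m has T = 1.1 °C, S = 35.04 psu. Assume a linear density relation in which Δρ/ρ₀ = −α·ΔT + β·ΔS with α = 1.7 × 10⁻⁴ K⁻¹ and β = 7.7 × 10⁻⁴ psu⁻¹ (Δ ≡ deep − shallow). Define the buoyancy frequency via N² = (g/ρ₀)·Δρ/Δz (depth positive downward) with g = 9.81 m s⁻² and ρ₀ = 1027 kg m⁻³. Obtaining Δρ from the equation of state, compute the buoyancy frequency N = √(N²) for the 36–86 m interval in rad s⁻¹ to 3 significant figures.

6.10 × 10⁻³ rad s⁻¹

ΔT = -0.3 K, ΔS = +0.18 psu (deep − shallow).
Δρ/ρ₀ = −αΔT + βΔS = 5.10 × 10⁻⁵ + 1.386 × 10⁻⁴ = 1.896 × 10⁻⁴, so Δρ ≈ 0.1947 kg m⁻³.
N² = (g/ρ₀)·Δρ/Δz = g·(Δρ/ρ₀)/Δz = 9.81 × 1.896 × 10⁻⁴ / 50 = 3.7200 × 10⁻⁵ s⁻².
N = √(3.7200 × 10⁻⁵) = 6.0992 × 10⁻³ rad s⁻¹ ≈ 6.10 × 10⁻³ rad s⁻¹.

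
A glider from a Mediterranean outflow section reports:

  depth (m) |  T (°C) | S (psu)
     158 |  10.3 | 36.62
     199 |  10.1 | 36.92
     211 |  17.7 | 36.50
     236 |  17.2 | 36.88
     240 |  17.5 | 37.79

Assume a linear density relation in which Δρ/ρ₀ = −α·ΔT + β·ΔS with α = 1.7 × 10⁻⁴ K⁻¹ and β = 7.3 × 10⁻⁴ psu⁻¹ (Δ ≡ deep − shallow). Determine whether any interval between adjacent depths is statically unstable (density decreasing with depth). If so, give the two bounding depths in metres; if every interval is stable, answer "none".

Evaluate Δρ/ρ₀ = −αΔT + βΔS across each adjacent pair:
  158–199 m: −αΔT+βΔS = −(1.7 × 10⁻⁴)(-0.2)+(7.3 × 10⁻⁴)(+0.30) = 2.5 × 10⁻⁴ → stable
  199–211 m: −αΔT+βΔS = −(1.7 × 10⁻⁴)(+7.6)+(7.3 × 10⁻⁴)(-0.42) = -1.6 × 10⁻³ → UNSTABLE
  211–236 m: −αΔT+βΔS = −(1.7 × 10⁻⁴)(-0.5)+(7.3 × 10⁻⁴)(+0.38) = 3.6 × 10⁻⁴ → stable
  236–240 m: −αΔT+βΔS = −(1.7 × 10⁻⁴)(+0.3)+(7.3 × 10⁻⁴)(+0.91) = 6.1 × 10⁻⁴ → stable
The 199–211 m interval has Δρ < 0: lighter water underlies denser water.

199–211 m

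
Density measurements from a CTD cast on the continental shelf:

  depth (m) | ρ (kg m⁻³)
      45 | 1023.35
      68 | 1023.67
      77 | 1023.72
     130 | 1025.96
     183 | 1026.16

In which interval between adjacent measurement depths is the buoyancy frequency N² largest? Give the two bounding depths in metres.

Compute the density gradient over each adjacent pair:
  45–68 m: Δρ/Δz = 0.32/23 = 0.014 kg m⁻⁴
  68–77 m: Δρ/Δz = 0.05/9 = 5.6 × 10⁻³ kg m⁻⁴
  77–130 m: Δρ/Δz = 2.24/53 = 0.042 kg m⁻⁴
  130–183 m: Δρ/Δz = 0.20/53 = 3.8 × 10⁻³ kg m⁻⁴
The largest gradient is in the 77–130 m interval — the pycnocline.

77–130 m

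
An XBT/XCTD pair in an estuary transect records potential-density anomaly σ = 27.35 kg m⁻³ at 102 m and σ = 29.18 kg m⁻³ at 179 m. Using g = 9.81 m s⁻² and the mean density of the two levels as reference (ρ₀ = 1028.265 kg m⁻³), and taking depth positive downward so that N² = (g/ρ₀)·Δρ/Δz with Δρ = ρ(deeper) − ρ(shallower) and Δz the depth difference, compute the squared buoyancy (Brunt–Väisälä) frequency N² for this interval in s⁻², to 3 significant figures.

2.27 × 10⁻⁴ s⁻²

Δρ = 1029.18 − 1027.35 = 1.83 kg m⁻³ over Δz = 179 − 102 = 77 m.
N² = (9.81/1028.265) × (1.83/77) = 2.2674 × 10⁻⁴ s⁻² ≈ 2.27 × 10⁻⁴ s⁻².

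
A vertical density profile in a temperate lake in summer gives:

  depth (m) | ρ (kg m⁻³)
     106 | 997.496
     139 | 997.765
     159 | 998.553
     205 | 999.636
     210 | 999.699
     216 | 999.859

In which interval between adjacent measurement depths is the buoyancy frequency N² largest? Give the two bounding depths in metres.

Compute the density gradient over each adjacent pair:
  106–139 m: Δρ/Δz = 0.269/33 = 8.2 × 10⁻³ kg m⁻⁴
  139–159 m: Δρ/Δz = 0.788/20 = 0.039 kg m⁻⁴
  159–205 m: Δρ/Δz = 1.083/46 = 0.024 kg m⁻⁴
  205–210 m: Δρ/Δz = 0.063/5 = 0.013 kg m⁻⁴
  210–216 m: Δρ/Δz = 0.160/6 = 0.027 kg m⁻⁴
The largest gradient is in the 139–159 m interval — the pycnocline.

139–159 m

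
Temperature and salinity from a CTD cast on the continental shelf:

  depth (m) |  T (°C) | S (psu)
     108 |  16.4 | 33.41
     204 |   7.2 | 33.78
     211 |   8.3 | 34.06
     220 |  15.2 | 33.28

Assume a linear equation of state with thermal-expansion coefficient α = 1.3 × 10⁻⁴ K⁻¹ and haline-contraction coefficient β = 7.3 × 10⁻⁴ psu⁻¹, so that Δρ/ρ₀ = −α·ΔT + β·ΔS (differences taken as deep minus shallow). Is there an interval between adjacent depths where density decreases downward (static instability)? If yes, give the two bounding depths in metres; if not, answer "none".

211–220 m

Evaluate Δρ/ρ₀ = −αΔT + βΔS across each adjacent pair:
  108–204 m: −αΔT+βΔS = −(1.3 × 10⁻⁴)(-9.2)+(7.3 × 10⁻⁴)(+0.37) = 1.5 × 10⁻³ → stable
  204–211 m: −αΔT+βΔS = −(1.3 × 10⁻⁴)(+1.1)+(7.3 × 10⁻⁴)(+0.28) = 6.1 × 10⁻⁵ → stable
  211–220 m: −αΔT+βΔS = −(1.3 × 10⁻⁴)(+6.9)+(7.3 × 10⁻⁴)(-0.78) = -1.5 × 10⁻³ → UNSTABLE
The 211–220 m interval has Δρ < 0: lighter water underlies denser water.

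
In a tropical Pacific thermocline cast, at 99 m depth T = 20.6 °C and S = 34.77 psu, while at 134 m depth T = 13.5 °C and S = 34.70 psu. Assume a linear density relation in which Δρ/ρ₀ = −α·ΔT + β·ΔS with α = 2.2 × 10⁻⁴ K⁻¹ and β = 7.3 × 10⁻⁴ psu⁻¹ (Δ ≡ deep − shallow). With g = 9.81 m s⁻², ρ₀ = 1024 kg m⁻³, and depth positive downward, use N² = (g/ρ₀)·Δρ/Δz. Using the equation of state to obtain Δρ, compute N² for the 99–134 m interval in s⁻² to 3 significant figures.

ΔT = -7.1 K, ΔS = -0.07 psu (deep − shallow).
Δρ/ρ₀ = −αΔT + βΔS = 1.562 × 10⁻³ − 5.11 × 10⁻⁵ = 1.5109 × 10⁻³, so Δρ ≈ 1.547 kg m⁻³.
N² = (g/ρ₀)·Δρ/Δz = g·(Δρ/ρ₀)/Δz = 9.81 × 1.5109 × 10⁻³ / 35 = 4.2348 × 10⁻⁴ s⁻² ≈ 4.23 × 10⁻⁴ s⁻².

4.23 × 10⁻⁴ s⁻²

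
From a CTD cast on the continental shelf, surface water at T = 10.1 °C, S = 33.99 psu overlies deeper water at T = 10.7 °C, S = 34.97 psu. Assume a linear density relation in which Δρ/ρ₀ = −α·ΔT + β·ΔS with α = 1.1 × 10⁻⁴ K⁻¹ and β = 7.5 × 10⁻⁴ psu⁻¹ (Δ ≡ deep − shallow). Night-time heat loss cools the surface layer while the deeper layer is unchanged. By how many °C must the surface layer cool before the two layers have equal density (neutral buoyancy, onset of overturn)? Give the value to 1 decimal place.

Neutral buoyancy requires Δρ = 0, i.e. −α(T_deep − T_surf′) + β(S_deep − S_surf) = 0.
T_surf′ = T_deep − (β/α)·ΔS = 10.7 − (7.5 × 10⁻⁴/1.1 × 10⁻⁴)·(+0.98) = 4.018 °C.
Cooling required: 10.1 − (4.018) = 6.082 °C.

6.1 °C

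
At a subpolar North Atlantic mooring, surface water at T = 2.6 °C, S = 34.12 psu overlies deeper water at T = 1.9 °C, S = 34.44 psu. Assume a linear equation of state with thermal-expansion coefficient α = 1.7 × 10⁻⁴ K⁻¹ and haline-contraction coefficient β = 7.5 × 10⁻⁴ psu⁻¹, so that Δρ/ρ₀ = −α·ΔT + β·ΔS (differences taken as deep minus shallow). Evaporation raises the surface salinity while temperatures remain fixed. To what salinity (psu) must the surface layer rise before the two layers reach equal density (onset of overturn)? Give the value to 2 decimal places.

Neutral buoyancy requires −α(T_deep − T_surf) + β(S_deep − S_surf′) = 0.
S_surf′ = S_deep − (α/β)·ΔT = 34.44 − (1.7 × 10⁻⁴/7.5 × 10⁻⁴)·(-0.7) = 34.5987 psu.
Increase required: 34.5987 − 34.12 = 0.4787 psu.

34.60 psu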